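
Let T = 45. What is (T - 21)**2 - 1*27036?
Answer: -26460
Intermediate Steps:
(T - 21)**2 - 1*27036 = (45 - 21)**2 - 1*27036 = 24**2 - 27036 = 576 - 27036 = -26460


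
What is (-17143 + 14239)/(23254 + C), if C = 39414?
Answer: -726/15667 ≈ -0.046339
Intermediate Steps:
(-17143 + 14239)/(23254 + C) = (-17143 + 14239)/(23254 + 39414) = -2904/62668 = -2904*1/62668 = -726/15667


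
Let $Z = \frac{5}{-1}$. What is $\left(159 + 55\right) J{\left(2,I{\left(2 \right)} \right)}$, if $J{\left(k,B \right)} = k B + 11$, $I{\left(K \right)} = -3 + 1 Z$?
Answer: $-1070$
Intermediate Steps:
$Z = -5$ ($Z = 5 \left(-1\right) = -5$)
$I{\left(K \right)} = -8$ ($I{\left(K \right)} = -3 + 1 \left(-5\right) = -3 - 5 = -8$)
$J{\left(k,B \right)} = 11 + B k$ ($J{\left(k,B \right)} = B k + 11 = 11 + B k$)
$\left(159 + 55\right) J{\left(2,I{\left(2 \right)} \right)} = \left(159 + 55\right) \left(11 - 16\right) = 214 \left(11 - 16\right) = 214 \left(-5\right) = -1070$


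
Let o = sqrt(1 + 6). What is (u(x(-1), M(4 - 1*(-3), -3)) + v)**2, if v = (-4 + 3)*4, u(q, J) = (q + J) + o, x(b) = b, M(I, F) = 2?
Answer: (3 - sqrt(7))**2 ≈ 0.12549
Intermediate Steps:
o = sqrt(7) ≈ 2.6458
u(q, J) = J + q + sqrt(7) (u(q, J) = (q + J) + sqrt(7) = (J + q) + sqrt(7) = J + q + sqrt(7))
v = -4 (v = -1*4 = -4)
(u(x(-1), M(4 - 1*(-3), -3)) + v)**2 = ((2 - 1 + sqrt(7)) - 4)**2 = ((1 + sqrt(7)) - 4)**2 = (-3 + sqrt(7))**2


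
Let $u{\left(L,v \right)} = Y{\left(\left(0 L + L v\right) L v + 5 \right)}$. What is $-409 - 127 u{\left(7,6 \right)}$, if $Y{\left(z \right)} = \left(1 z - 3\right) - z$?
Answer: $-28$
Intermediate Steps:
$Y{\left(z \right)} = -3$ ($Y{\left(z \right)} = \left(z - 3\right) - z = \left(-3 + z\right) - z = -3$)
$u{\left(L,v \right)} = -3$
$-409 - 127 u{\left(7,6 \right)} = -409 - -381 = -409 + 381 = -28$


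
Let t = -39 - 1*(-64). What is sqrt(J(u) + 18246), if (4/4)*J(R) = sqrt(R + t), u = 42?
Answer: sqrt(18246 + sqrt(67)) ≈ 135.11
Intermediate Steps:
t = 25 (t = -39 + 64 = 25)
J(R) = sqrt(25 + R) (J(R) = sqrt(R + 25) = sqrt(25 + R))
sqrt(J(u) + 18246) = sqrt(sqrt(25 + 42) + 18246) = sqrt(sqrt(67) + 18246) = sqrt(18246 + sqrt(67))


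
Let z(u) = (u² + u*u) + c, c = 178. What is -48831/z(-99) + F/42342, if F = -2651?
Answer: -1060019491/418762380 ≈ -2.5313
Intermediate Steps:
z(u) = 178 + 2*u² (z(u) = (u² + u*u) + 178 = (u² + u²) + 178 = 2*u² + 178 = 178 + 2*u²)
-48831/z(-99) + F/42342 = -48831/(178 + 2*(-99)²) - 2651/42342 = -48831/(178 + 2*9801) - 2651*1/42342 = -48831/(178 + 19602) - 2651/42342 = -48831/19780 - 2651/42342 = -1060019491/418762380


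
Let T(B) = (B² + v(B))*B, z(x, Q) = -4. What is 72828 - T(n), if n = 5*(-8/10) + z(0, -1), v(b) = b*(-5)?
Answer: 73660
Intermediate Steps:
v(b) = -5*b
n = -8 (n = 5*(-8/10) - 4 = 5*(-8*⅒) - 4 = 5*(-⅘) - 4 = -4 - 4 = -8)
T(B) = B*(B² - 5*B) (T(B) = (B² - 5*B)*B = B*(B² - 5*B))
72828 - T(n) = 72828 - (-8)²*(-5 - 8) = 72828 - 64*(-13) = 72828 - 1*(-832) = 72828 + 832 = 73660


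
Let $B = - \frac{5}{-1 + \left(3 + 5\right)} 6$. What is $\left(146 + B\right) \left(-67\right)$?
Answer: $- \frac{66464}{7} \approx -9494.9$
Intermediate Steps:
$B = - \frac{30}{7}$ ($B = - \frac{5}{-1 + 8} \cdot 6 = - \frac{5}{7} \cdot 6 = \left(-5\right) \frac{1}{7} \cdot 6 = \left(- \frac{5}{7}\right) 6 = - \frac{30}{7} \approx -4.2857$)
$\left(146 + B\right) \left(-67\right) = \left(146 - \frac{30}{7}\right) \left(-67\right) = \frac{992}{7} \left(-67\right) = - \frac{66464}{7}$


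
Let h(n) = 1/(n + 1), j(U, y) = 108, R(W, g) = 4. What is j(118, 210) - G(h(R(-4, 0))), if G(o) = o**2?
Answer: 2699/25 ≈ 107.96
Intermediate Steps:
h(n) = 1/(1 + n)
j(118, 210) - G(h(R(-4, 0))) = 108 - (1/(1 + 4))**2 = 108 - (1/5)**2 = 108 - 1*1/25 = 108 - 1/25 = 2699/25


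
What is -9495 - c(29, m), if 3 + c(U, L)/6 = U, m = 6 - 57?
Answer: -9651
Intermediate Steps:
m = -51
c(U, L) = -18 + 6*U
-9495 - c(29, m) = -9495 - (-18 + 6*29) = -9495 - (-18 + 174) = -9495 - 1*156 = -9495 - 156 = -9651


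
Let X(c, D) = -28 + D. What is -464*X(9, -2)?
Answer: 13920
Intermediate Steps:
-464*X(9, -2) = -464*(-28 - 2) = -464*(-30) = 13920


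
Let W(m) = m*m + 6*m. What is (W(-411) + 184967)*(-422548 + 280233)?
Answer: -50012621930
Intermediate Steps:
W(m) = m² + 6*m
(W(-411) + 184967)*(-422548 + 280233) = (-411*(6 - 411) + 184967)*(-422548 + 280233) = (-411*(-405) + 184967)*(-142315) = (166455 + 184967)*(-142315) = 351422*(-142315) = -50012621930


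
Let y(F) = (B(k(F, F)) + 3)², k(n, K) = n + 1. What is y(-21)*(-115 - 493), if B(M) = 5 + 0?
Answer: -38912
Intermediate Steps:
k(n, K) = 1 + n
B(M) = 5
y(F) = 64 (y(F) = (5 + 3)² = 8² = 64)
y(-21)*(-115 - 493) = 64*(-115 - 493) = 64*(-608) = -38912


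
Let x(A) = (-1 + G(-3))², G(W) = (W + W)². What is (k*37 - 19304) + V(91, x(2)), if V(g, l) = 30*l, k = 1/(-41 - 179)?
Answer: 3838083/220 ≈ 17446.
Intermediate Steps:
G(W) = 4*W² (G(W) = (2*W)² = 4*W²)
k = -1/220 (k = 1/(-220) = -1/220 ≈ -0.0045455)
x(A) = 1225 (x(A) = (-1 + 4*(-3)²)² = (-1 + 4*9)² = (-1 + 36)² = 35² = 1225)
(k*37 - 19304) + V(91, x(2)) = (-1/220*37 - 19304) + 30*1225 = (-37/220 - 19304) + 36750 = -4246917/220 + 36750 = 3838083/220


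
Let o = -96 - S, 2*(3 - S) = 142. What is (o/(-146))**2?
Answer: 196/5329 ≈ 0.036780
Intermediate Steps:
S = -68 (S = 3 - 1/2*142 = 3 - 71 = -68)
o = -28 (o = -96 - 1*(-68) = -96 + 68 = -28)
(o/(-146))**2 = (-28/(-146))**2 = (-28*(-1/146))**2 = (14/73)**2 = 196/5329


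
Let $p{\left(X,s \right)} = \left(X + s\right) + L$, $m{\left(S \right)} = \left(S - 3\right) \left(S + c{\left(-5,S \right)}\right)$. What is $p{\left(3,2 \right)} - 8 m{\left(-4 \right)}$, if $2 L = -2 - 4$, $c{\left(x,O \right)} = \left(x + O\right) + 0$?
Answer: $-726$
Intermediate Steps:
$c{\left(x,O \right)} = O + x$ ($c{\left(x,O \right)} = \left(O + x\right) + 0 = O + x$)
$L = -3$ ($L = \frac{-2 - 4}{2} = \frac{1}{2} \left(-6\right) = -3$)
$m{\left(S \right)} = \left(-5 + 2 S\right) \left(-3 + S\right)$ ($m{\left(S \right)} = \left(S - 3\right) \left(S + \left(S - 5\right)\right) = \left(-3 + S\right) \left(S + \left(-5 + S\right)\right) = \left(-3 + S\right) \left(-5 + 2 S\right) = \left(-5 + 2 S\right) \left(-3 + S\right)$)
$p{\left(X,s \right)} = -3 + X + s$ ($p{\left(X,s \right)} = \left(X + s\right) - 3 = -3 + X + s$)
$p{\left(3,2 \right)} - 8 m{\left(-4 \right)} = \left(-3 + 3 + 2\right) - 8 \left(15 - -44 + 2 \left(-4\right)^{2}\right) = 2 - 8 \left(15 + 44 + 2 \cdot 16\right) = 2 - 8 \left(15 + 44 + 32\right) = 2 - 728 = -726$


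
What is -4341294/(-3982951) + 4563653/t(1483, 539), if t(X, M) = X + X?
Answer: 18189682558007/11813432666 ≈ 1539.7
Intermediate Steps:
t(X, M) = 2*X
-4341294/(-3982951) + 4563653/t(1483, 539) = -4341294/(-3982951) + 4563653/((2*1483)) = -4341294*(-1/3982951) + 4563653/2966 = 4341294/3982951 + 4563653*(1/2966) = 4341294/3982951 + 4563653/2966 = 18189682558007/11813432666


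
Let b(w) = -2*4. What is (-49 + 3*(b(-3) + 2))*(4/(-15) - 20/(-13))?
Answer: -16616/195 ≈ -85.210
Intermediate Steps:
b(w) = -8
(-49 + 3*(b(-3) + 2))*(4/(-15) - 20/(-13)) = (-49 + 3*(-8 + 2))*(4/(-15) - 20/(-13)) = (-49 + 3*(-6))*(4*(-1/15) - 20*(-1/13)) = (-49 - 18)*(-4/15 + 20/13) = -67*248/195 = -16616/195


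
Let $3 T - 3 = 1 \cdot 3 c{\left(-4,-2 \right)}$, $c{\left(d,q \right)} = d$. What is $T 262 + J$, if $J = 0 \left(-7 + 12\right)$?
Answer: $-786$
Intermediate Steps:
$T = -3$ ($T = 1 + \frac{1 \cdot 3 \left(-4\right)}{3} = 1 + \frac{3 \left(-4\right)}{3} = 1 + \frac{1}{3} \left(-12\right) = 1 - 4 = -3$)
$J = 0$ ($J = 0 \cdot 5 = 0$)
$T 262 + J = \left(-3\right) 262 + 0 = -786 + 0 = -786$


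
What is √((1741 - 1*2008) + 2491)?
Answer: 4*√139 ≈ 47.159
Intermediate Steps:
√((1741 - 1*2008) + 2491) = √((1741 - 2008) + 2491) = √(-267 + 2491) = √2224 = 4*√139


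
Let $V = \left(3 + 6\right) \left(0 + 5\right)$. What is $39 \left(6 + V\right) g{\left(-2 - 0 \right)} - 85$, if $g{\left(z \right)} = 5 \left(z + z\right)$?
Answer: $-39865$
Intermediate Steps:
$g{\left(z \right)} = 10 z$ ($g{\left(z \right)} = 5 \cdot 2 z = 10 z$)
$V = 45$ ($V = 9 \cdot 5 = 45$)
$39 \left(6 + V\right) g{\left(-2 - 0 \right)} - 85 = 39 \left(6 + 45\right) 10 \left(-2 - 0\right) - 85 = 39 \cdot 51 \cdot 10 \left(-2 + 0\right) - 85 = 39 \cdot 51 \cdot 10 \left(-2\right) - 85 = 39 \cdot 51 \left(-20\right) - 85 = 39 \left(-1020\right) - 85 = -39780 - 85 = -39865$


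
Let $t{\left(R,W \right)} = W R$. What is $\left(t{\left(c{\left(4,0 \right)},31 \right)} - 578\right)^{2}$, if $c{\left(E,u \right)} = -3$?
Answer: $450241$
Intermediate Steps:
$t{\left(R,W \right)} = R W$
$\left(t{\left(c{\left(4,0 \right)},31 \right)} - 578\right)^{2} = \left(\left(-3\right) 31 - 578\right)^{2} = \left(-93 - 578\right)^{2} = \left(-671\right)^{2} = 450241$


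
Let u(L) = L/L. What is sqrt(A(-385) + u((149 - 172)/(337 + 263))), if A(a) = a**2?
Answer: sqrt(148226) ≈ 385.00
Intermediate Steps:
u(L) = 1
sqrt(A(-385) + u((149 - 172)/(337 + 263))) = sqrt((-385)**2 + 1) = sqrt(148225 + 1) = sqrt(148226)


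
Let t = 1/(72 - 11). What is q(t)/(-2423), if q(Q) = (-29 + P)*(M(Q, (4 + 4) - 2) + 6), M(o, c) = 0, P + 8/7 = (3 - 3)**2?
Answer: 1266/16961 ≈ 0.074642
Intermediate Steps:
P = -8/7 (P = -8/7 + (3 - 3)**2 = -8/7 + 0**2 = -8/7 + 0 = -8/7 ≈ -1.1429)
t = 1/61 ≈ 0.016393
q(Q) = -1266/7 (q(Q) = (-29 - 8/7)*(0 + 6) = -211/7*6 = -1266/7)
q(t)/(-2423) = -1266/7/(-2423) = -1266/7*(-1/2423) = 1266/16961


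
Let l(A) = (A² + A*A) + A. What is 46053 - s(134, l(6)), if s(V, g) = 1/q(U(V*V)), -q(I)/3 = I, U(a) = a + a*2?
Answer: 7442349013/161604 ≈ 46053.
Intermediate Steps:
U(a) = 3*a (U(a) = a + 2*a = 3*a)
q(I) = -3*I
l(A) = A + 2*A² (l(A) = (A² + A²) + A = 2*A² + A = A + 2*A²)
s(V, g) = -1/(9*V²) (s(V, g) = 1/(-9*V*V) = 1/(-9*V²) = -1/(9*V²))
46053 - s(134, l(6)) = 46053 - (-1)/(9*134²) = 46053 - (-1)/(9*17956) = 46053 - 1*(-1/161604) = 46053 + 1/161604 = 7442349013/161604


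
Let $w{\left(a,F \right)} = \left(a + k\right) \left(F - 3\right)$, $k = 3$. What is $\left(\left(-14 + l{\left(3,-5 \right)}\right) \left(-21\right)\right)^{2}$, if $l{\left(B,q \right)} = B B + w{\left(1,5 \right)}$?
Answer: $3969$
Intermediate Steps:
$w{\left(a,F \right)} = \left(-3 + F\right) \left(3 + a\right)$ ($w{\left(a,F \right)} = \left(a + 3\right) \left(F - 3\right) = \left(3 + a\right) \left(-3 + F\right) = \left(-3 + F\right) \left(3 + a\right)$)
$l{\left(B,q \right)} = 8 + B^{2}$ ($l{\left(B,q \right)} = B B + \left(-9 - 3 + 3 \cdot 5 + 5 \cdot 1\right) = B^{2} + \left(-9 - 3 + 15 + 5\right) = B^{2} + 8 = 8 + B^{2}$)
$\left(\left(-14 + l{\left(3,-5 \right)}\right) \left(-21\right)\right)^{2} = \left(\left(-14 + \left(8 + 3^{2}\right)\right) \left(-21\right)\right)^{2} = \left(\left(-14 + \left(8 + 9\right)\right) \left(-21\right)\right)^{2} = \left(\left(-14 + 17\right) \left(-21\right)\right)^{2} = \left(3 \left(-21\right)\right)^{2} = \left(-63\right)^{2} = 3969$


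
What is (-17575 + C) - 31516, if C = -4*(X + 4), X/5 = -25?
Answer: -48607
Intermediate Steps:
X = -125 (X = 5*(-25) = -125)
C = 484 (C = -4*(-125 + 4) = -4*(-121) = 484)
(-17575 + C) - 31516 = (-17575 + 484) - 31516 = -17091 - 31516 = -48607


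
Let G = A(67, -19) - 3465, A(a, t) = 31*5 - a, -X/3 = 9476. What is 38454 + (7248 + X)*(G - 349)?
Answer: 78955134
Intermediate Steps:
X = -28428 (X = -3*9476 = -28428)
A(a, t) = 155 - a
G = -3377 (G = (155 - 1*67) - 3465 = (155 - 67) - 3465 = 88 - 3465 = -3377)
38454 + (7248 + X)*(G - 349) = 38454 + (7248 - 28428)*(-3377 - 349) = 38454 - 21180*(-3726) = 38454 + 78916680 = 78955134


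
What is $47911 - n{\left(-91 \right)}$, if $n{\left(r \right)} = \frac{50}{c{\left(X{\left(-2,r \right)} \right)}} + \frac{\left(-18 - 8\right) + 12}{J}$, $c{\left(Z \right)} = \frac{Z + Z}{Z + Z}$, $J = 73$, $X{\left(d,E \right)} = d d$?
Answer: $\frac{3493867}{73} \approx 47861.0$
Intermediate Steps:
$X{\left(d,E \right)} = d^{2}$
$c{\left(Z \right)} = 1$ ($c{\left(Z \right)} = \frac{2 Z}{2 Z} = 2 Z \frac{1}{2 Z} = 1$)
$n{\left(r \right)} = \frac{3636}{73}$ ($n{\left(r \right)} = \frac{50}{1} + \frac{\left(-18 - 8\right) + 12}{73} = 50 \cdot 1 + \left(-26 + 12\right) \frac{1}{73} = 50 - \frac{14}{73} = \frac{3636}{73}$)
$47911 - n{\left(-91 \right)} = 47911 - \frac{3636}{73} = \frac{3493867}{73}$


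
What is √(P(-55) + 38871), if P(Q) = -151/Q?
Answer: 2*√29398270/55 ≈ 197.16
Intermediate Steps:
√(P(-55) + 38871) = √(-151/(-55) + 38871) = √(-151*(-1/55) + 38871) = √(151/55 + 38871) = √(2138056/55) = 2*√29398270/55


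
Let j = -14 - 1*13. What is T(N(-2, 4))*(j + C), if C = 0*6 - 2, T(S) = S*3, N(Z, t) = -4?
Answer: 348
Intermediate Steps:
j = -27 (j = -14 - 13 = -27)
T(S) = 3*S
C = -2 (C = 0 - 2 = -2)
T(N(-2, 4))*(j + C) = (3*(-4))*(-27 - 2) = -12*(-29) = 348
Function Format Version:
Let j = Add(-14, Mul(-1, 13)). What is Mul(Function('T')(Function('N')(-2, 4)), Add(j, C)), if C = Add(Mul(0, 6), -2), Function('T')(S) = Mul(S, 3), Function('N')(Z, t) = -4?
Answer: 348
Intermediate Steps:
j = -27 (j = Add(-14, -13) = -27)
Function('T')(S) = Mul(3, S)
C = -2 (C = Add(0, -2) = -2)
Mul(Function('T')(Function('N')(-2, 4)), Add(j, C)) = Mul(Mul(3, -4), Add(-27, -2)) = Mul(-12, -29) = 348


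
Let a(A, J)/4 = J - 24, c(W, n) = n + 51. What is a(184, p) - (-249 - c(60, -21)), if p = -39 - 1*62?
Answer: -221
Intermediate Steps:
c(W, n) = 51 + n
p = -101 (p = -39 - 62 = -101)
a(A, J) = -96 + 4*J (a(A, J) = 4*(J - 24) = 4*(-24 + J) = -96 + 4*J)
a(184, p) - (-249 - c(60, -21)) = (-96 + 4*(-101)) - (-249 - (51 - 21)) = (-96 - 404) - (-249 - 1*30) = -500 - (-249 - 30) = -500 - 1*(-279) = -500 + 279 = -221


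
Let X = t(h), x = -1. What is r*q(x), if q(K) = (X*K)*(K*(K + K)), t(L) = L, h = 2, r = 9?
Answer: -36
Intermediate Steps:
X = 2
q(K) = 4*K**3 (q(K) = (2*K)*(K*(K + K)) = (2*K)*(K*(2*K)) = (2*K)*(2*K**2) = 4*K**3)
r*q(x) = 9*(4*(-1)**3) = 9*(4*(-1)) = 9*(-4) = -36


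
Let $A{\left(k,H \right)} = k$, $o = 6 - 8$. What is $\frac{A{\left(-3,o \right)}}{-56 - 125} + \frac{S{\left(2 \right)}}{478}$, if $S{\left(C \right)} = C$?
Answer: $\frac{898}{43259} \approx 0.020759$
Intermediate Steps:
$o = -2$
$\frac{A{\left(-3,o \right)}}{-56 - 125} + \frac{S{\left(2 \right)}}{478} = - \frac{3}{-56 - 125} + \frac{2}{478} = - \frac{3}{-56 - 125} + 2 \cdot \frac{1}{478} = - \frac{3}{-181} + \frac{1}{239} = \left(-3\right) \left(- \frac{1}{181}\right) + \frac{1}{239} = \frac{3}{181} + \frac{1}{239} = \frac{898}{43259}$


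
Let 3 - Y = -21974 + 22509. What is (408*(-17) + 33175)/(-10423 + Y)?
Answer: -26239/10955 ≈ -2.3952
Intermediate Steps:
Y = -532 (Y = 3 - (-21974 + 22509) = 3 - 1*535 = 3 - 535 = -532)
(408*(-17) + 33175)/(-10423 + Y) = (408*(-17) + 33175)/(-10423 - 532) = (-6936 + 33175)/(-10955) = 26239*(-1/10955) = -26239/10955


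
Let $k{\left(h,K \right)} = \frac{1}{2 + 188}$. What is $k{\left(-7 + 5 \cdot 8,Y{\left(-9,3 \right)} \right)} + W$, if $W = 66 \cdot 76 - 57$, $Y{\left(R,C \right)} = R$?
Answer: $\frac{942211}{190} \approx 4959.0$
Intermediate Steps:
$W = 4959$ ($W = 5016 - 57 = 4959$)
$k{\left(h,K \right)} = \frac{1}{190}$
$k{\left(-7 + 5 \cdot 8,Y{\left(-9,3 \right)} \right)} + W = \frac{1}{190} + 4959 = \frac{942211}{190}$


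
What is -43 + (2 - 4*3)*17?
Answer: -213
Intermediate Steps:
-43 + (2 - 4*3)*17 = -43 + (2 - 12)*17 = -43 - 10*17 = -43 - 170 = -213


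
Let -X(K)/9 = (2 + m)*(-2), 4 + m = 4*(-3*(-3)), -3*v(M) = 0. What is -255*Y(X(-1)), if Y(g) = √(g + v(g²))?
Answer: -1530*√17 ≈ -6308.4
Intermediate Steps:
v(M) = 0 (v(M) = -⅓*0 = 0)
m = 32 (m = -4 + 4*(-3*(-3)) = -4 + 4*9 = -4 + 36 = 32)
X(K) = 612 (X(K) = -9*(2 + 32)*(-2) = -306*(-2) = -9*(-68) = 612)
Y(g) = √g (Y(g) = √(g + 0) = √g)
-255*Y(X(-1)) = -1530*√17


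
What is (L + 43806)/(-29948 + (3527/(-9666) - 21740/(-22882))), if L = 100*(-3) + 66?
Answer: -4818571097832/3311845850275 ≈ -1.4550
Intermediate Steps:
L = -234 (L = -300 + 66 = -234)
(L + 43806)/(-29948 + (3527/(-9666) - 21740/(-22882))) = (-234 + 43806)/(-29948 + (3527/(-9666) - 21740/(-22882))) = 43572/(-29948 + (3527*(-1/9666) - 21740*(-1/22882))) = 43572/(-29948 + (-3527/9666 + 10870/11441)) = 43572/(-29948 + 64717013/110588706) = 43572/(-3311845850275/110588706) = 43572*(-110588706/3311845850275) = -4818571097832/3311845850275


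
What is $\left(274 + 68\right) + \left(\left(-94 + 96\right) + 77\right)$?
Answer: $421$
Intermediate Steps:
$\left(274 + 68\right) + \left(\left(-94 + 96\right) + 77\right) = 342 + \left(2 + 77\right) = 342 + 79 = 421$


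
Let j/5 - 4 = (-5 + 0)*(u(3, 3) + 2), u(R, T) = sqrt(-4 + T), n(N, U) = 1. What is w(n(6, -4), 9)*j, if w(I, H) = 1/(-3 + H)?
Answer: -5 - 25*I/6 ≈ -5.0 - 4.1667*I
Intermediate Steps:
j = -30 - 25*I (j = 20 + 5*((-5 + 0)*(sqrt(-4 + 3) + 2)) = 20 + 5*(-5*(sqrt(-1) + 2)) = 20 + 5*(-5*(I + 2)) = 20 + 5*(-5*(2 + I)) = 20 + 5*(-10 - 5*I) = 20 + (-50 - 25*I) = -30 - 25*I ≈ -30.0 - 25.0*I)
w(n(6, -4), 9)*j = (-30 - 25*I)/(-3 + 9) = (-30 - 25*I)/6 = -5 - 25*I/6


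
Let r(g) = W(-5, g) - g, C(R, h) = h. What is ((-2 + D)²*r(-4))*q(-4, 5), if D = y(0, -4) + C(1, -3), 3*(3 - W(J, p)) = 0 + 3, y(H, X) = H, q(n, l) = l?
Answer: 750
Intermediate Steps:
W(J, p) = 2 (W(J, p) = 3 - (0 + 3)/3 = 3 - ⅓*3 = 3 - 1 = 2)
D = -3 (D = 0 - 3 = -3)
r(g) = 2 - g
((-2 + D)²*r(-4))*q(-4, 5) = ((-2 - 3)²*(2 - 1*(-4)))*5 = ((-5)²*(2 + 4))*5 = (25*6)*5 = 150*5 = 750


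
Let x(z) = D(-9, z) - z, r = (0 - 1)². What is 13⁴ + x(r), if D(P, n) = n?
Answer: 28561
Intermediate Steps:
r = 1 (r = (-1)² = 1)
x(z) = 0 (x(z) = z - z = 0)
13⁴ + x(r) = 13⁴ + 0 = 28561 + 0 = 28561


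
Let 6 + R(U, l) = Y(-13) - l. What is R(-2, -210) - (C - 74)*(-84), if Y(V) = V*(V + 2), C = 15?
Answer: -4609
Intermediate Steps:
Y(V) = V*(2 + V)
R(U, l) = 137 - l (R(U, l) = -6 + (-13*(2 - 13) - l) = -6 + (-13*(-11) - l) = -6 + (143 - l) = 137 - l)
R(-2, -210) - (C - 74)*(-84) = (137 - 1*(-210)) - (15 - 74)*(-84) = (137 + 210) - (-59)*(-84) = 347 - 1*4956 = 347 - 4956 = -4609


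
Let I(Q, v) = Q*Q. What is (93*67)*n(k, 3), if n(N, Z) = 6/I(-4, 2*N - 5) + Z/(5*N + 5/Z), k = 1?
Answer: 205623/40 ≈ 5140.6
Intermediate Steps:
I(Q, v) = Q²
n(N, Z) = 3/8 + Z/(5*N + 5/Z) (n(N, Z) = 6/((-4)²) + Z/(5*N + 5/Z) = 6/16 + Z/(5*N + 5/Z) = 6*(1/16) + Z/(5*N + 5/Z) = 3/8 + Z/(5*N + 5/Z))
(93*67)*n(k, 3) = (93*67)*((15 + 8*3² + 15*1*3)/(40*(1 + 1*3))) = 6231*((15 + 8*9 + 45)/(40*(1 + 3))) = 6231*((1/40)*(15 + 72 + 45)/4) = 6231*((1/40)*(¼)*132) = 6231*(33/40) = 205623/40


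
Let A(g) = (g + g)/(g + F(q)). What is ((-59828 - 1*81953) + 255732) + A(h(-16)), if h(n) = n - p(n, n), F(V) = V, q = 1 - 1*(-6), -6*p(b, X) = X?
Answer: 569771/5 ≈ 1.1395e+5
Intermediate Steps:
p(b, X) = -X/6
q = 7 (q = 1 + 6 = 7)
h(n) = 7*n/6 (h(n) = n - (-1)*n/6 = n + n/6 = 7*n/6)
A(g) = 2*g/(7 + g) (A(g) = (g + g)/(g + 7) = (2*g)/(7 + g) = 2*g/(7 + g))
((-59828 - 1*81953) + 255732) + A(h(-16)) = ((-59828 - 1*81953) + 255732) + 2*((7/6)*(-16))/(7 + (7/6)*(-16)) = ((-59828 - 81953) + 255732) + 2*(-56/3)/(7 - 56/3) = (-141781 + 255732) + 2*(-56/3)/(-35/3) = 113951 + 2*(-56/3)*(-3/35) = 113951 + 16/5 = 569771/5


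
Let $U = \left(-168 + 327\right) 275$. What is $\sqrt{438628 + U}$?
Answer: $\sqrt{482353} \approx 694.52$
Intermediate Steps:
$U = 43725$ ($U = 159 \cdot 275 = 43725$)
$\sqrt{438628 + U} = \sqrt{438628 + 43725} = \sqrt{482353}$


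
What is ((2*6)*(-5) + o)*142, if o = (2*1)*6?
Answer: -6816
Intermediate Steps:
o = 12 (o = 2*6 = 12)
((2*6)*(-5) + o)*142 = ((2*6)*(-5) + 12)*142 = (12*(-5) + 12)*142 = (-60 + 12)*142 = -48*142 = -6816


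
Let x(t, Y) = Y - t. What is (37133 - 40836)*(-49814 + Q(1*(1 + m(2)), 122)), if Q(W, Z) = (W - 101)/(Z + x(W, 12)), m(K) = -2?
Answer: 8300881792/45 ≈ 1.8446e+8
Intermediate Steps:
Q(W, Z) = (-101 + W)/(12 + Z - W) (Q(W, Z) = (W - 101)/(Z + (12 - W)) = (-101 + W)/(12 + Z - W))
(37133 - 40836)*(-49814 + Q(1*(1 + m(2)), 122)) = (37133 - 40836)*(-49814 + (-101 + 1*(1 - 2))/(12 + 122 - (1 - 2))) = -3703*(-49814 + (-101 + 1*(-1))/(12 + 122 - (-1))) = -3703*(-49814 + (-101 - 1)/(12 + 122 - 1*(-1))) = -3703*(-49814 - 102/(12 + 122 + 1)) = -3703*(-49814 - 102/135) = -3703*(-49814 + (1/135)*(-102)) = -3703*(-49814 - 34/45) = -3703*(-2241664/45) = 8300881792/45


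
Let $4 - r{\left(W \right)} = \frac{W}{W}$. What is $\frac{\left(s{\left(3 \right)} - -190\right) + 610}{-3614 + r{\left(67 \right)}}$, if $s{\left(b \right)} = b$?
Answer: $- \frac{803}{3611} \approx -0.22238$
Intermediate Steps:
$r{\left(W \right)} = 3$ ($r{\left(W \right)} = 4 - \frac{W}{W} = 4 - 1 = 3$)
$\frac{\left(s{\left(3 \right)} - -190\right) + 610}{-3614 + r{\left(67 \right)}} = \frac{\left(3 - -190\right) + 610}{-3614 + 3} = \frac{\left(3 + 190\right) + 610}{-3611} = \left(193 + 610\right) \left(- \frac{1}{3611}\right) = 803 \left(- \frac{1}{3611}\right) = - \frac{803}{3611}$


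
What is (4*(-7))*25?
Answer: -700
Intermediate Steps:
(4*(-7))*25 = -28*25 = -700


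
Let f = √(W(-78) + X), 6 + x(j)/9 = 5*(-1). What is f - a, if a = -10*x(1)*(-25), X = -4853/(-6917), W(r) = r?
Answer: 24750 + I*√3698333141/6917 ≈ 24750.0 + 8.7919*I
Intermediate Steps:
x(j) = -99 (x(j) = -54 + 9*(5*(-1)) = -54 + 9*(-5) = -54 - 45 = -99)
X = 4853/6917 (X = -4853*(-1/6917) = 4853/6917 ≈ 0.70160)
f = I*√3698333141/6917 (f = √(-78 + 4853/6917) = √(-534673/6917) = I*√3698333141/6917 ≈ 8.7919*I)
a = -24750 (a = -10*(-99)*(-25) = 990*(-25) = -24750)
f - a = I*√3698333141/6917 - 1*(-24750) = I*√3698333141/6917 + 24750 = 24750 + I*√3698333141/6917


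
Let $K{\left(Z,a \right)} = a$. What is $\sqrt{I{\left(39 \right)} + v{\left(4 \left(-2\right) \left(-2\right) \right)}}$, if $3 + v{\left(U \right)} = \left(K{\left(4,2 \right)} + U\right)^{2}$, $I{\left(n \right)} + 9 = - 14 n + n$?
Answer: $i \sqrt{195} \approx 13.964 i$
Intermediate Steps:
$I{\left(n \right)} = -9 - 13 n$ ($I{\left(n \right)} = -9 + \left(- 14 n + n\right) = -9 - 13 n$)
$v{\left(U \right)} = -3 + \left(2 + U\right)^{2}$
$\sqrt{I{\left(39 \right)} + v{\left(4 \left(-2\right) \left(-2\right) \right)}} = \sqrt{\left(-9 - 507\right) - \left(3 - \left(2 + 4 \left(-2\right) \left(-2\right)\right)^{2}\right)} = \sqrt{\left(-9 - 507\right) - \left(3 - \left(2 - -16\right)^{2}\right)} = \sqrt{-516 - \left(3 - \left(2 + 16\right)^{2}\right)} = \sqrt{-516 - \left(3 - 18^{2}\right)} = \sqrt{-516 + \left(-3 + 324\right)} = \sqrt{-516 + 321} = \sqrt{-195} = i \sqrt{195}$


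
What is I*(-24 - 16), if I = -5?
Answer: 200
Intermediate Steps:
I*(-24 - 16) = -5*(-24 - 16) = -5*(-40) = 200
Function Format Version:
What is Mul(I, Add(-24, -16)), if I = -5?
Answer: 200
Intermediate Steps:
Mul(I, Add(-24, -16)) = Mul(-5, Add(-24, -16)) = Mul(-5, -40) = 200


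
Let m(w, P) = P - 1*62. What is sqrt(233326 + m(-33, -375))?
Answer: sqrt(232889) ≈ 482.59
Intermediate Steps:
m(w, P) = -62 + P (m(w, P) = P - 62 = -62 + P)
sqrt(233326 + m(-33, -375)) = sqrt(233326 + (-62 - 375)) = sqrt(233326 - 437) = sqrt(232889)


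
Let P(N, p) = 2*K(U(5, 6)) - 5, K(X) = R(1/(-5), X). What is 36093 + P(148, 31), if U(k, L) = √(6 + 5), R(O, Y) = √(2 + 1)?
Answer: 36088 + 2*√3 ≈ 36091.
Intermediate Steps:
R(O, Y) = √3
U(k, L) = √11
K(X) = √3
P(N, p) = -5 + 2*√3 (P(N, p) = 2*√3 - 5 = -5 + 2*√3)
36093 + P(148, 31) = 36093 + (-5 + 2*√3) = 36088 + 2*√3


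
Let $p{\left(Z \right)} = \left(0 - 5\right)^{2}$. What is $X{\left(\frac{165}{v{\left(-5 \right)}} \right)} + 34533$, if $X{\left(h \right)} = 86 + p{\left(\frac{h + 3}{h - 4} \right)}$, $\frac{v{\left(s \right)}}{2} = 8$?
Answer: $34644$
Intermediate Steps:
$v{\left(s \right)} = 16$ ($v{\left(s \right)} = 2 \cdot 8 = 16$)
$p{\left(Z \right)} = 25$ ($p{\left(Z \right)} = \left(-5\right)^{2} = 25$)
$X{\left(h \right)} = 111$ ($X{\left(h \right)} = 86 + 25 = 111$)
$X{\left(\frac{165}{v{\left(-5 \right)}} \right)} + 34533 = 111 + 34533 = 34644$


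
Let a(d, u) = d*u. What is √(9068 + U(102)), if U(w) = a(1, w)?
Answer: √9170 ≈ 95.760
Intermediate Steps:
U(w) = w (U(w) = 1*w = w)
√(9068 + U(102)) = √(9068 + 102) = √9170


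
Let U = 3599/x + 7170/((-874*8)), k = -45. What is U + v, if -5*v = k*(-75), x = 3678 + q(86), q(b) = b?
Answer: -2220799759/3289736 ≈ -675.07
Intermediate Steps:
x = 3764 (x = 3678 + 86 = 3764)
U = -227959/3289736 (U = 3599/3764 + 7170/((-874*8)) = 3599*(1/3764) + 7170/(-6992) = 3599/3764 + 7170*(-1/6992) = 3599/3764 - 3585/3496 = -227959/3289736 ≈ -0.069294)
v = -675 (v = -(-9)*(-75) = -⅕*3375 = -675)
U + v = -227959/3289736 - 675 = -2220799759/3289736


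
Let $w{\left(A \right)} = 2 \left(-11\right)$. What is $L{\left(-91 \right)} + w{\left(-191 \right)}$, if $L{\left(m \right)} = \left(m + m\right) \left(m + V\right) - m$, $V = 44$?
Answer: $8623$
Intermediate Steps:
$w{\left(A \right)} = -22$
$L{\left(m \right)} = - m + 2 m \left(44 + m\right)$ ($L{\left(m \right)} = \left(m + m\right) \left(m + 44\right) - m = 2 m \left(44 + m\right) - m = - m + 2 m \left(44 + m\right)$)
$L{\left(-91 \right)} + w{\left(-191 \right)} = - 91 \left(87 + 2 \left(-91\right)\right) - 22 = - 91 \left(87 - 182\right) - 22 = \left(-91\right) \left(-95\right) - 22 = 8645 - 22 = 8623$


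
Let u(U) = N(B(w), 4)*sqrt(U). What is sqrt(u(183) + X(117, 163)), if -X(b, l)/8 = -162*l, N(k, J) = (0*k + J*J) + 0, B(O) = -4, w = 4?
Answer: 4*sqrt(13203 + sqrt(183)) ≈ 459.85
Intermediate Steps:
N(k, J) = J**2 (N(k, J) = (0 + J**2) + 0 = J**2 + 0 = J**2)
u(U) = 16*sqrt(U) (u(U) = 4**2*sqrt(U) = 16*sqrt(U))
X(b, l) = 1296*l (X(b, l) = -(-1296)*l = 1296*l)
sqrt(u(183) + X(117, 163)) = sqrt(16*sqrt(183) + 1296*163) = sqrt(16*sqrt(183) + 211248) = sqrt(211248 + 16*sqrt(183))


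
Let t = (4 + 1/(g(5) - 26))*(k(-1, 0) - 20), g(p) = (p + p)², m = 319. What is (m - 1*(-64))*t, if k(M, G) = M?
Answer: -2388771/74 ≈ -32281.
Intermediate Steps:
g(p) = 4*p² (g(p) = (2*p)² = 4*p²)
t = -6237/74 (t = (4 + 1/(4*5² - 26))*(-1 - 20) = (4 + 1/(4*25 - 26))*(-21) = (4 + 1/(100 - 26))*(-21) = (4 + 1/74)*(-21) = (297/74)*(-21) = -6237/74 ≈ -84.284)
(m - 1*(-64))*t = (319 - 1*(-64))*(-6237/74) = (319 + 64)*(-6237/74) = 383*(-6237/74) = -2388771/74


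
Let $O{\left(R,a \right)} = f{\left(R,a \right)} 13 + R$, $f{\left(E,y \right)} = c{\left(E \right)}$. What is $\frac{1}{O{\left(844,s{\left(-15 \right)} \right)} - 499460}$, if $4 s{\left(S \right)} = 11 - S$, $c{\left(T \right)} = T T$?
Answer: $\frac{1}{8761752} \approx 1.1413 \cdot 10^{-7}$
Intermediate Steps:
$c{\left(T \right)} = T^{2}$
$s{\left(S \right)} = \frac{11}{4} - \frac{S}{4}$ ($s{\left(S \right)} = \frac{11 - S}{4} = \frac{11}{4} - \frac{S}{4}$)
$f{\left(E,y \right)} = E^{2}$
$O{\left(R,a \right)} = R + 13 R^{2}$ ($O{\left(R,a \right)} = R^{2} \cdot 13 + R = 13 R^{2} + R = R + 13 R^{2}$)
$\frac{1}{O{\left(844,s{\left(-15 \right)} \right)} - 499460} = \frac{1}{844 \left(1 + 13 \cdot 844\right) - 499460} = \frac{1}{844 \left(1 + 10972\right) - 499460} = \frac{1}{844 \cdot 10973 - 499460} = \frac{1}{9261212 - 499460} = \frac{1}{8761752}$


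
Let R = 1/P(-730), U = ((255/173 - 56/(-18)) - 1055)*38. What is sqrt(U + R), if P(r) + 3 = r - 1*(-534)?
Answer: I*sqrt(425780133231943)/103281 ≈ 199.79*I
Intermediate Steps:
P(r) = 531 + r (P(r) = -3 + (r - 1*(-534)) = -3 + (r + 534) = -3 + (534 + r) = 531 + r)
U = -62148848/1557 (U = ((255*(1/173) - 56*(-1/18)) - 1055)*38 = ((255/173 + 28/9) - 1055)*38 = (7139/1557 - 1055)*38 = -1635496/1557*38 = -62148848/1557 ≈ -39916.)
R = -1/199 (R = 1/(531 - 730) = 1/(-199) = -1/199 ≈ -0.0050251)
sqrt(U + R) = sqrt(-62148848/1557 - 1/199) = sqrt(-12367622309/309843) = I*sqrt(425780133231943)/103281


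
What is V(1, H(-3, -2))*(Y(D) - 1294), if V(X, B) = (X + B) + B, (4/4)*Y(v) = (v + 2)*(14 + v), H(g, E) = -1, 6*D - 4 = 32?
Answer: 1134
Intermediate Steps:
D = 6 (D = ⅔ + (⅙)*32 = ⅔ + 16/3 = 6)
Y(v) = (2 + v)*(14 + v) (Y(v) = (v + 2)*(14 + v) = (2 + v)*(14 + v))
V(X, B) = X + 2*B (V(X, B) = (B + X) + B = X + 2*B)
V(1, H(-3, -2))*(Y(D) - 1294) = (1 + 2*(-1))*((28 + 6² + 16*6) - 1294) = (1 - 2)*((28 + 36 + 96) - 1294) = -(160 - 1294) = -1*(-1134) = 1134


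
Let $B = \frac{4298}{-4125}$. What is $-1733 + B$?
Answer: $- \frac{7152923}{4125} \approx -1734.0$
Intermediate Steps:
$B = - \frac{4298}{4125}$ ($B = 4298 \left(- \frac{1}{4125}\right) = - \frac{4298}{4125} \approx -1.0419$)
$-1733 + B = -1733 - \frac{4298}{4125} = - \frac{7152923}{4125}$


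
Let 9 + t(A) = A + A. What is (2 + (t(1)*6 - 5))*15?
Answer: -675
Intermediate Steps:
t(A) = -9 + 2*A (t(A) = -9 + (A + A) = -9 + 2*A)
(2 + (t(1)*6 - 5))*15 = (2 + ((-9 + 2*1)*6 - 5))*15 = (2 + ((-9 + 2)*6 - 5))*15 = (2 + (-7*6 - 5))*15 = (2 + (-42 - 5))*15 = (2 - 47)*15 = -45*15 = -675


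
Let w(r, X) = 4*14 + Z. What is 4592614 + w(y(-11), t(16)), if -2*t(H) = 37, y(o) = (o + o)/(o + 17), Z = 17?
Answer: 4592687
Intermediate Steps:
y(o) = 2*o/(17 + o) (y(o) = (2*o)/(17 + o) = 2*o/(17 + o))
t(H) = -37/2 (t(H) = -1/2*37 = -37/2)
w(r, X) = 73 (w(r, X) = 4*14 + 17 = 56 + 17 = 73)
4592614 + w(y(-11), t(16)) = 4592614 + 73 = 4592687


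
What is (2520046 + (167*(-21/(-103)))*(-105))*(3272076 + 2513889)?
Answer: 1499701894480395/103 ≈ 1.4560e+13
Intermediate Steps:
(2520046 + (167*(-21/(-103)))*(-105))*(3272076 + 2513889) = (2520046 + (167*(-21*(-1/103)))*(-105))*5785965 = (2520046 + (167*(21/103))*(-105))*5785965 = (2520046 + (3507/103)*(-105))*5785965 = (2520046 - 368235/103)*5785965 = (259196503/103)*5785965 = 1499701894480395/103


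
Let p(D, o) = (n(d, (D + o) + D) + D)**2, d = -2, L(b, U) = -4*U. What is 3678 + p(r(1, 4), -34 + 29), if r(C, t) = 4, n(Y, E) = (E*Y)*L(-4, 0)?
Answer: 3694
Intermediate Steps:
n(Y, E) = 0 (n(Y, E) = (E*Y)*(-4*0) = (E*Y)*0 = 0)
p(D, o) = D**2 (p(D, o) = (0 + D)**2 = D**2)
3678 + p(r(1, 4), -34 + 29) = 3678 + 4**2 = 3678 + 16 = 3694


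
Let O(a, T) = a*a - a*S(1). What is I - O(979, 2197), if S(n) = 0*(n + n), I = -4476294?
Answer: -5434735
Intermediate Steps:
S(n) = 0 (S(n) = 0*(2*n) = 0)
O(a, T) = a² (O(a, T) = a*a - a*0 = a² - 1*0 = a² + 0 = a²)
I - O(979, 2197) = -4476294 - 1*979² = -4476294 - 1*958441 = -4476294 - 958441 = -5434735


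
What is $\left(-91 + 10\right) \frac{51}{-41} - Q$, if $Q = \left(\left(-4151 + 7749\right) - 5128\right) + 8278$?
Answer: $- \frac{272537}{41} \approx -6647.2$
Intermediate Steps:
$Q = 6748$ ($Q = \left(3598 - 5128\right) + 8278 = -1530 + 8278 = 6748$)
$\left(-91 + 10\right) \frac{51}{-41} - Q = \left(-91 + 10\right) \frac{51}{-41} - 6748 = - 81 \cdot 51 \left(- \frac{1}{41}\right) - 6748 = \left(-81\right) \left(- \frac{51}{41}\right) - 6748 = \frac{4131}{41} - 6748 = - \frac{272537}{41}$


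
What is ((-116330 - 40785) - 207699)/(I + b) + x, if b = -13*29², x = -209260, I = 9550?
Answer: -289041766/1383 ≈ -2.0900e+5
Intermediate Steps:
b = -10933 (b = -13*841 = -10933)
((-116330 - 40785) - 207699)/(I + b) + x = ((-116330 - 40785) - 207699)/(9550 - 10933) - 209260 = (-157115 - 207699)/(-1383) - 209260 = -364814*(-1/1383) - 209260 = 364814/1383 - 209260 = -289041766/1383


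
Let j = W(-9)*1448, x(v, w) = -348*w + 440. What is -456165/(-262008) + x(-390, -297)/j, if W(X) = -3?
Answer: -116730563/5269272 ≈ -22.153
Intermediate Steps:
x(v, w) = 440 - 348*w
j = -4344 (j = -3*1448 = -4344)
-456165/(-262008) + x(-390, -297)/j = -456165/(-262008) + (440 - 348*(-297))/(-4344) = -456165*(-1/262008) + (440 + 103356)*(-1/4344) = 16895/9704 + 103796*(-1/4344) = 16895/9704 - 25949/1086 = -116730563/5269272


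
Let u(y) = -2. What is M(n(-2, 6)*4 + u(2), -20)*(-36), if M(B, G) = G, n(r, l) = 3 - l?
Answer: 720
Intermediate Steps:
M(n(-2, 6)*4 + u(2), -20)*(-36) = -20*(-36) = 720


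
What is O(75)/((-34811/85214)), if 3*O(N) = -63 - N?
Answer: 3919844/34811 ≈ 112.60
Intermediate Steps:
O(N) = -21 - N/3 (O(N) = (-63 - N)/3 = -21 - N/3)
O(75)/((-34811/85214)) = (-21 - ⅓*75)/((-34811/85214)) = (-21 - 25)/((-34811*1/85214)) = -46/(-34811/85214) = -46*(-85214/34811) = 3919844/34811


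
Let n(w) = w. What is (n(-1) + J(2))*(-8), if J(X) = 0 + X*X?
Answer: -24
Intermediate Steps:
J(X) = X² (J(X) = 0 + X² = X²)
(n(-1) + J(2))*(-8) = (-1 + 2²)*(-8) = (-1 + 4)*(-8) = 3*(-8) = -24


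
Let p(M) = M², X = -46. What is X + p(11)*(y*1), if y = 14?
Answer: 1648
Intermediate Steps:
X + p(11)*(y*1) = -46 + 11²*(14*1) = -46 + 121*14 = -46 + 1694 = 1648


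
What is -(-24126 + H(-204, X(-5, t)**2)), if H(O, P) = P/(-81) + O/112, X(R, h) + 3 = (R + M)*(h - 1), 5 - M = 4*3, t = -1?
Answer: 6081583/252 ≈ 24133.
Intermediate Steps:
M = -7 (M = 5 - 4*3 = 5 - 1*12 = 5 - 12 = -7)
X(R, h) = -3 + (-1 + h)*(-7 + R) (X(R, h) = -3 + (R - 7)*(h - 1) = -3 + (-7 + R)*(-1 + h) = -3 + (-1 + h)*(-7 + R))
H(O, P) = -P/81 + O/112 (H(O, P) = P*(-1/81) + O*(1/112) = -P/81 + O/112)
-(-24126 + H(-204, X(-5, t)**2)) = -(-24126 + (-(4 - 1*(-5) - 7*(-1) - 5*(-1))**2/81 + (1/112)*(-204))) = -(-24126 + (-(4 + 5 + 7 + 5)**2/81 - 51/28)) = -(-24126 + (-1/81*21**2 - 51/28)) = -(-24126 + (-1/81*441 - 51/28)) = -(-24126 + (-49/9 - 51/28)) = -(-24126 - 1831/252) = -1*(-6081583/252) = 6081583/252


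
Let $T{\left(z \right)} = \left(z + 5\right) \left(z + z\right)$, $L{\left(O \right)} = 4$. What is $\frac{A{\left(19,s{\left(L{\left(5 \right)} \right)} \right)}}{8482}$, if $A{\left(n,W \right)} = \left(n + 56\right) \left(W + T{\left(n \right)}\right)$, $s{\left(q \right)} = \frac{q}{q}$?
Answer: $\frac{68475}{8482} \approx 8.073$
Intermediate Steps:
$T{\left(z \right)} = 2 z \left(5 + z\right)$ ($T{\left(z \right)} = \left(5 + z\right) 2 z = 2 z \left(5 + z\right)$)
$s{\left(q \right)} = 1$
$A{\left(n,W \right)} = \left(56 + n\right) \left(W + 2 n \left(5 + n\right)\right)$ ($A{\left(n,W \right)} = \left(n + 56\right) \left(W + 2 n \left(5 + n\right)\right) = \left(56 + n\right) \left(W + 2 n \left(5 + n\right)\right)$)
$\frac{A{\left(19,s{\left(L{\left(5 \right)} \right)} \right)}}{8482} = \frac{2 \cdot 19^{3} + 56 \cdot 1 + 122 \cdot 19^{2} + 560 \cdot 19 + 1 \cdot 19}{8482} = \left(2 \cdot 6859 + 56 + 122 \cdot 361 + 10640 + 19\right) \frac{1}{8482} = \left(13718 + 56 + 44042 + 10640 + 19\right) \frac{1}{8482} = 68475 \cdot \frac{1}{8482} = \frac{68475}{8482}$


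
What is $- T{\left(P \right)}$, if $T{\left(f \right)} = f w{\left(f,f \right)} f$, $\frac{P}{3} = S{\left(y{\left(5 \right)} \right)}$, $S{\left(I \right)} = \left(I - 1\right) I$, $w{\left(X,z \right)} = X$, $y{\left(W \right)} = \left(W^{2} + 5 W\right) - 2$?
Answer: $-310013816832$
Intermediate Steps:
$y{\left(W \right)} = -2 + W^{2} + 5 W$
$S{\left(I \right)} = I \left(-1 + I\right)$ ($S{\left(I \right)} = \left(-1 + I\right) I = I \left(-1 + I\right)$)
$P = 6768$ ($P = 3 \left(-2 + 5^{2} + 5 \cdot 5\right) \left(-1 + \left(-2 + 5^{2} + 5 \cdot 5\right)\right) = 3 \left(-2 + 25 + 25\right) \left(-1 + \left(-2 + 25 + 25\right)\right) = 3 \cdot 48 \left(-1 + 48\right) = 3 \cdot 48 \cdot 47 = 3 \cdot 2256 = 6768$)
$T{\left(f \right)} = f^{3}$ ($T{\left(f \right)} = f f f = f^{2} f = f^{3}$)
$- T{\left(P \right)} = - 6768^{3} = \left(-1\right) 310013816832 = -310013816832$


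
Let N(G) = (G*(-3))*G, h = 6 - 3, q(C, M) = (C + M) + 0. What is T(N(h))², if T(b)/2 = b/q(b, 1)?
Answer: 729/169 ≈ 4.3136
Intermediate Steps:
q(C, M) = C + M
h = 3
N(G) = -3*G² (N(G) = (-3*G)*G = -3*G²)
T(b) = 2*b/(1 + b) (T(b) = 2*(b/(b + 1)) = 2*(b/(1 + b)) = 2*b/(1 + b))
T(N(h))² = (2*(-3*3²)/(1 - 3*3²))² = (2*(-3*9)/(1 - 3*9))² = (2*(-27)/(1 - 27))² = (2*(-27)/(-26))² = (2*(-27)*(-1/26))² = (27/13)² = 729/169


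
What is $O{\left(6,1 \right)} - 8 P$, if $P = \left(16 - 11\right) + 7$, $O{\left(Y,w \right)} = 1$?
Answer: $-95$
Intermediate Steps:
$P = 12$ ($P = 5 + 7 = 12$)
$O{\left(6,1 \right)} - 8 P = 1 - 96 = -95$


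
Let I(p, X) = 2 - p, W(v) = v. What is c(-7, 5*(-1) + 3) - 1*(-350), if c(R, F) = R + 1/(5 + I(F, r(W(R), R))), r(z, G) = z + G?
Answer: 3088/9 ≈ 343.11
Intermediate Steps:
r(z, G) = G + z
c(R, F) = R + 1/(7 - F) (c(R, F) = R + 1/(5 + (2 - F)) = R + 1/(7 - F))
c(-7, 5*(-1) + 3) - 1*(-350) = (-1 - 7*(-7) + (5*(-1) + 3)*(-7))/(-7 + (5*(-1) + 3)) - 1*(-350) = (-1 + 49 + (-5 + 3)*(-7))/(-7 + (-5 + 3)) + 350 = (-1 + 49 - 2*(-7))/(-7 - 2) + 350 = (-1 + 49 + 14)/(-9) + 350 = -1/9*62 + 350 = -62/9 + 350 = 3088/9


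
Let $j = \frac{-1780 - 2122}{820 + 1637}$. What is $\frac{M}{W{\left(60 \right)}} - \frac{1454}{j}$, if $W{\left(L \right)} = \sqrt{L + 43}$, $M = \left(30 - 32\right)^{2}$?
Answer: $\frac{1786239}{1951} + \frac{4 \sqrt{103}}{103} \approx 915.94$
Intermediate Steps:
$M = 4$ ($M = \left(-2\right)^{2} = 4$)
$j = - \frac{3902}{2457} \approx -1.5881$
$W{\left(L \right)} = \sqrt{43 + L}$
$\frac{M}{W{\left(60 \right)}} - \frac{1454}{j} = \frac{4}{\sqrt{43 + 60}} - \frac{1454}{- \frac{3902}{2457}} = \frac{4}{\sqrt{103}} - - \frac{1786239}{1951} = 4 \frac{\sqrt{103}}{103} + \frac{1786239}{1951} = \frac{4 \sqrt{103}}{103} + \frac{1786239}{1951} = \frac{1786239}{1951} + \frac{4 \sqrt{103}}{103}$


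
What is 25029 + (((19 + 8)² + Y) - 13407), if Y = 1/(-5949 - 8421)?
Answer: 177483869/14370 ≈ 12351.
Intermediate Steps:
Y = -1/14370 (Y = 1/(-14370) = -1/14370 ≈ -6.9589e-5)
25029 + (((19 + 8)² + Y) - 13407) = 25029 + (((19 + 8)² - 1/14370) - 13407) = 25029 + ((27² - 1/14370) - 13407) = 25029 + ((729 - 1/14370) - 13407) = 25029 + (10475729/14370 - 13407) = 25029 - 182182861/14370 = 177483869/14370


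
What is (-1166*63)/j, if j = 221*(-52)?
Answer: 36729/5746 ≈ 6.3921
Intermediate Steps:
j = -11492
(-1166*63)/j = -1166*63/(-11492) = -73458*(-1/11492) = 36729/5746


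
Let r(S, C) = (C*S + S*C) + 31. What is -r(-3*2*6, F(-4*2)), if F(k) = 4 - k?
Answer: 833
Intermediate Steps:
r(S, C) = 31 + 2*C*S (r(S, C) = (C*S + C*S) + 31 = 2*C*S + 31 = 31 + 2*C*S)
-r(-3*2*6, F(-4*2)) = -(31 + 2*(4 - (-4)*2)*(-3*2*6)) = -(31 + 2*(4 - 1*(-8))*(-6*6)) = -(31 + 2*(4 + 8)*(-36)) = -(31 + 2*12*(-36)) = -(31 - 864) = -1*(-833) = 833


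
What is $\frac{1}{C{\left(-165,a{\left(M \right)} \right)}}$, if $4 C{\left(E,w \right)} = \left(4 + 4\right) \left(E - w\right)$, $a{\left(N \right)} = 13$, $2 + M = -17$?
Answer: $- \frac{1}{356} \approx -0.002809$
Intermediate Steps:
$M = -19$ ($M = -2 - 17 = -19$)
$C{\left(E,w \right)} = - 2 w + 2 E$ ($C{\left(E,w \right)} = \frac{\left(4 + 4\right) \left(E - w\right)}{4} = \frac{8 \left(E - w\right)}{4} = \frac{- 8 w + 8 E}{4} = - 2 w + 2 E$)
$\frac{1}{C{\left(-165,a{\left(M \right)} \right)}} = \frac{1}{\left(-2\right) 13 + 2 \left(-165\right)} = \frac{1}{-26 - 330} = \frac{1}{-356} = - \frac{1}{356}$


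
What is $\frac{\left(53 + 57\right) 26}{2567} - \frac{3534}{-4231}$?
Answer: $\frac{21172438}{10860977} \approx 1.9494$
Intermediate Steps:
$\frac{\left(53 + 57\right) 26}{2567} - \frac{3534}{-4231} = 110 \cdot 26 \cdot \frac{1}{2567} - - \frac{3534}{4231} = 2860 \cdot \frac{1}{2567} + \frac{3534}{4231} = \frac{2860}{2567} + \frac{3534}{4231} = \frac{21172438}{10860977}$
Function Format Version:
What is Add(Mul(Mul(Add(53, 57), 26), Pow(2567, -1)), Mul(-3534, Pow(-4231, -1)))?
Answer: Rational(21172438, 10860977) ≈ 1.9494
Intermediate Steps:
Add(Mul(Mul(Add(53, 57), 26), Pow(2567, -1)), Mul(-3534, Pow(-4231, -1))) = Add(Mul(Mul(110, 26), Rational(1, 2567)), Mul(-3534, Rational(-1, 4231))) = Add(Mul(2860, Rational(1, 2567)), Rational(3534, 4231)) = Add(Rational(2860, 2567), Rational(3534, 4231)) = Rational(21172438, 10860977)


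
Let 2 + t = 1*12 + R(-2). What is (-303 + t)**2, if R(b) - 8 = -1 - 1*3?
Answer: 83521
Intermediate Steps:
R(b) = 4 (R(b) = 8 + (-1 - 1*3) = 8 + (-1 - 3) = 8 - 4 = 4)
t = 14 (t = -2 + (1*12 + 4) = -2 + (12 + 4) = -2 + 16 = 14)
(-303 + t)**2 = (-303 + 14)**2 = (-289)**2 = 83521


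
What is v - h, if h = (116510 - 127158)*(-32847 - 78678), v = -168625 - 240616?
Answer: -1187927441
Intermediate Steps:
v = -409241
h = 1187518200 (h = -10648*(-111525) = 1187518200)
v - h = -409241 - 1*1187518200 = -409241 - 1187518200 = -1187927441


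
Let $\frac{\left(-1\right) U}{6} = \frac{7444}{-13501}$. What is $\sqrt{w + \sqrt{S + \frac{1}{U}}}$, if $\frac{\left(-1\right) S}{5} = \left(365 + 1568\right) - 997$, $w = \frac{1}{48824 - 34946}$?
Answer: $\frac{\sqrt{5340440982 + 3318764103 i \sqrt{2333850536154}}}{8608986} \approx 5.8484 + 5.8484 i$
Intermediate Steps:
$w = \frac{1}{13878} \approx 7.2056 \cdot 10^{-5}$
$U = \frac{44664}{13501}$ ($U = - 6 \frac{7444}{-13501} = - 6 \cdot 7444 \left(- \frac{1}{13501}\right) = \left(-6\right) \left(- \frac{7444}{13501}\right) = \frac{44664}{13501} \approx 3.3082$)
$S = -4680$ ($S = - 5 \left(\left(365 + 1568\right) - 997\right) = - 5 \left(1933 - 997\right) = \left(-5\right) 936 = -4680$)
$\sqrt{w + \sqrt{S + \frac{1}{U}}} = \sqrt{\frac{1}{13878} + \sqrt{-4680 + \frac{1}{\frac{44664}{13501}}}} = \sqrt{\frac{1}{13878} + \sqrt{-4680 + \frac{13501}{44664}}} = \sqrt{\frac{1}{13878} + \sqrt{- \frac{209014019}{44664}}} = \sqrt{\frac{1}{13878} + \frac{i \sqrt{2333850536154}}{22332}}$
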